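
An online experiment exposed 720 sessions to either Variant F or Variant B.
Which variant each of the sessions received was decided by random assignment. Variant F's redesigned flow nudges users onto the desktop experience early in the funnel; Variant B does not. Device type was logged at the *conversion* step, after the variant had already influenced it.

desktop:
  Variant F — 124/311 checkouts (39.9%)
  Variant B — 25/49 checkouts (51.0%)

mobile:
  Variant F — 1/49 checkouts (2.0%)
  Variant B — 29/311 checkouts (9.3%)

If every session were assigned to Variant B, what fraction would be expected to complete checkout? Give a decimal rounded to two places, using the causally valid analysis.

0.15

The stratified and pooled comparisons disagree (Variant B wins within each device type; Variant F wins overall), so the answer turns on the causal role of device type.
Stratifying would compare variants among sessions the variants themselves sorted into device type groups — a form of selection on an intermediate. The unconditioned pooled rates give the total causal effect.
So P(outcome | do(Variant B)) is just the pooled rate for Variant B: 54/360 = 0.150.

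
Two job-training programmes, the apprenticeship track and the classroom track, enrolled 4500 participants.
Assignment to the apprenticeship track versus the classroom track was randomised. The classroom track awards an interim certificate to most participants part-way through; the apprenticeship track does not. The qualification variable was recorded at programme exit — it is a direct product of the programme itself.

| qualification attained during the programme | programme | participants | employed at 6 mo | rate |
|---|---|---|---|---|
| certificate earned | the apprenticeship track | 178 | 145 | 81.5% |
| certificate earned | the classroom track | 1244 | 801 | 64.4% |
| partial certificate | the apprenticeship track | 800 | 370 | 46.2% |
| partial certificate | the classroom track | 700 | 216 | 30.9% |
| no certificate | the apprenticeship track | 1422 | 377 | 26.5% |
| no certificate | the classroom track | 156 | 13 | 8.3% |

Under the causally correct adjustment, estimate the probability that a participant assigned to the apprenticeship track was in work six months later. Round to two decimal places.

Qualification attained during the programme is recorded after the programme and is itself shifted by it — it sits on the causal path from programme to outcome. Conditioning on a mediator would strip out part of the effect we want; the pooled comparison gives the total causal effect.
So P(outcome | do(the apprenticeship track)) is just the pooled rate for the apprenticeship track: 892/2400 = 0.372.

0.37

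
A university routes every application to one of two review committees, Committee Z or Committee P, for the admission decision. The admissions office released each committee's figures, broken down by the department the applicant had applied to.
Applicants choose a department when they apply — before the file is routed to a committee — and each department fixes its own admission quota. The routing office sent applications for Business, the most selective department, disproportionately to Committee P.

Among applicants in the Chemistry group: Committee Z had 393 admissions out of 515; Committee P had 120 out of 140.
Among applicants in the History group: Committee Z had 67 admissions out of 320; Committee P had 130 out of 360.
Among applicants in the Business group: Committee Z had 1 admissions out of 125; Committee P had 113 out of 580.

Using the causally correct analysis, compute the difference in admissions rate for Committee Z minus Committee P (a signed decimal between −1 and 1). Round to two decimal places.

-0.15

Since department is a pre-existing factor (not a product of the review committee) and it affects the outcome on its own, it is a confounder. The stratified rates, not the pooled rate, identify the causal effect.
Adjusting over the population distribution of department: 0.321·(0.763−0.857) + 0.333·(0.209−0.361) + 0.346·(0.008−0.195) = -0.145.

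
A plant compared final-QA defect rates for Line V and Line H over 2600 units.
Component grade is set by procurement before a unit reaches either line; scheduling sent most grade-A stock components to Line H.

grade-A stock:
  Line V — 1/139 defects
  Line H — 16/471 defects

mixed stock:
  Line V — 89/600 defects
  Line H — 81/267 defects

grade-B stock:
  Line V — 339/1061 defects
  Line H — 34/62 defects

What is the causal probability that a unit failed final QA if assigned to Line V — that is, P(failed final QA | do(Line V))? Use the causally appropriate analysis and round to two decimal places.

0.19

Within every component grade level Line V has the lower rate, yet pooled Line H does — Simpson's reversal.
Component grade differs across lines for reasons unrelated to any effect of the line itself, and it separately predicts the outcome — a classic confounder. We must compare within component grade levels.
Standardising Line V to the population component grade mix: 0.235·1/139 + 0.333·89/600 + 0.432·339/1061 = 0.189.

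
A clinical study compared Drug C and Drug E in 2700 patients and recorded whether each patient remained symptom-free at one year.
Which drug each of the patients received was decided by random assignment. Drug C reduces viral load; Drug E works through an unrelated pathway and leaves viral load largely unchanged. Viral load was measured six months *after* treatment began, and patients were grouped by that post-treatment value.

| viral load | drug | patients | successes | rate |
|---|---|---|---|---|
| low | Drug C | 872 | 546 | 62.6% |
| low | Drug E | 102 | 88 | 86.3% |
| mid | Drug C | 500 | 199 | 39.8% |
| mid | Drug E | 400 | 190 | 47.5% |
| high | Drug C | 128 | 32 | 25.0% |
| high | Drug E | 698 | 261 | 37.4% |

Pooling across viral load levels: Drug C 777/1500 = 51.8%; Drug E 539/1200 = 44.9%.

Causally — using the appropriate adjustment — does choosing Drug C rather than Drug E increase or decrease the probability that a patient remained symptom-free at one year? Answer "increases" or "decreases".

increases

The distribution of viral load is itself part of what the drug does — it is an intermediate outcome. Holding it fixed would remove that part of the effect; the total effect is the pooled difference.
Pooled: Drug C 51.8% vs Drug E 44.9%; Drug C is higher overall.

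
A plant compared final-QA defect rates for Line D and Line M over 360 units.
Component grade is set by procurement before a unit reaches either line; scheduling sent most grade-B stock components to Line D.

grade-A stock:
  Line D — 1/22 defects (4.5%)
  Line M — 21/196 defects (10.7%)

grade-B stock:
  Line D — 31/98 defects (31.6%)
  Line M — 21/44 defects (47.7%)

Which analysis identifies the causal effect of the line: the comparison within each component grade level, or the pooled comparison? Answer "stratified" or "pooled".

The stratified and pooled comparisons disagree (Line D wins within each component grade; Line M wins overall), so the answer turns on the causal role of component grade.
Nothing the line does changes component grade; the imbalance is an allocation artefact. With component grade also predicting the outcome, the pooled figure is confounded, and the within-stratum comparison is the causal one.
Within each level — grade-A stock: 4.5% vs 10.7%; grade-B stock: 31.6% vs 47.7% — Line D is lower every time.

stratified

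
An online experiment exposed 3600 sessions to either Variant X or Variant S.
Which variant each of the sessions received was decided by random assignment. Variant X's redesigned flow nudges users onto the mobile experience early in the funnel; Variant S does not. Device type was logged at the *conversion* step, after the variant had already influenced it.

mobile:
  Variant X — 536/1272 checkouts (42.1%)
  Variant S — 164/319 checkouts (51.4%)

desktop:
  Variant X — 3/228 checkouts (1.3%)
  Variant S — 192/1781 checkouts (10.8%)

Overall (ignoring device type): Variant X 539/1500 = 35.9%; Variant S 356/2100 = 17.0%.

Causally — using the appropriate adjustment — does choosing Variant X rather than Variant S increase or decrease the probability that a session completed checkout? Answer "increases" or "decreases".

increases

Because the variant influences device type, device type is a post-treatment mediator, not a confounder. Stratifying on it would bias the estimate; the causal effect is the crude pooled difference.
Pooled: Variant X 35.9% vs Variant S 17.0%; Variant X is higher overall.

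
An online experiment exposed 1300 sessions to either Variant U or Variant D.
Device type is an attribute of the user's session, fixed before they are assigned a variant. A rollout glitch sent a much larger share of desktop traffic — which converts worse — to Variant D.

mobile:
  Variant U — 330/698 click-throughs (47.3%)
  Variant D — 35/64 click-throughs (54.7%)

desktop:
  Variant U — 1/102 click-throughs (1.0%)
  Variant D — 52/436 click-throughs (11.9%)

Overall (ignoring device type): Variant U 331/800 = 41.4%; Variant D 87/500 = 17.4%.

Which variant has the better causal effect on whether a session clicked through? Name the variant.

Variant D

The stratified and pooled comparisons disagree (Variant D wins within each device type; Variant U wins overall), so the answer turns on the causal role of device type.
Here device type is a common cause — it drives both which variant a case falls under and the outcome. The crude comparison mixes populations; the stratum-specific rates are the causally relevant ones.
Within each level — mobile: 47.3% vs 54.7%; desktop: 1.0% vs 11.9% — Variant D is higher every time.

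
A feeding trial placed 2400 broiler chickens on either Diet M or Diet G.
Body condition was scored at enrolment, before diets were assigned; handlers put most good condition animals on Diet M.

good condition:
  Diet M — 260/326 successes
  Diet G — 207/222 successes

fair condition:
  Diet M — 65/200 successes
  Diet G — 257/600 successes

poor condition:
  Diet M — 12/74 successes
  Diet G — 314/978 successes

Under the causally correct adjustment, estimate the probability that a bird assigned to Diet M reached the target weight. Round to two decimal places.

Starting body condition satisfies the back-door criterion: it is not a descendant of the diet, and it blocks the spurious path from diet to outcome. Adjusting for it (i.e., using the within-starting body condition rates) gives the causal effect.
Standardising Diet M to the population starting body condition mix: 0.228·260/326 + 0.333·65/200 + 0.438·12/74 = 0.362.

0.36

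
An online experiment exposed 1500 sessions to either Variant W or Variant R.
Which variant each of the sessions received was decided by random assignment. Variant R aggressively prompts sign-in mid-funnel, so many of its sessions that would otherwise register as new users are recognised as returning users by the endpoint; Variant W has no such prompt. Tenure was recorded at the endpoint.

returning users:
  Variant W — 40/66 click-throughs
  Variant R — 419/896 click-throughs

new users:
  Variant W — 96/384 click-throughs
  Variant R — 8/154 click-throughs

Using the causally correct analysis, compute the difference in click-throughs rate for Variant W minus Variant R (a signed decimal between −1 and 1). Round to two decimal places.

-0.10

User tenure here is a post-treatment variable shaped by the variant; conditioning on it would introduce bias rather than remove it. The overall comparison is the causal one.
The causal difference is the pooled difference: 0.302 − 0.407 = -0.104.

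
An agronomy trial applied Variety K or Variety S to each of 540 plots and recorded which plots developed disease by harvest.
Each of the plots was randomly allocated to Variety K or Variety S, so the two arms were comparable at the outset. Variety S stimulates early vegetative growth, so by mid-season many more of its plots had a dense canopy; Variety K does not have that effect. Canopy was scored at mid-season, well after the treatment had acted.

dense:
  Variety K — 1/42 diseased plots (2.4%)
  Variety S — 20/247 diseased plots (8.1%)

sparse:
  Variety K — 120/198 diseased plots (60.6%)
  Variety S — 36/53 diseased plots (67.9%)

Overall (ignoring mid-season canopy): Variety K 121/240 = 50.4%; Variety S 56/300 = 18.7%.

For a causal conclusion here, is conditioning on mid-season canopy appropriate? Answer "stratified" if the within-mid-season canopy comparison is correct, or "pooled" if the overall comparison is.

pooled

Variety K is lower inside every mid-season canopy stratum but Variety S is lower in aggregate. Whether to stratify depends on how mid-season canopy relates to the variety.
The distribution of mid-season canopy is itself part of what the variety does — it is an intermediate outcome. Holding it fixed would remove that part of the effect; the total effect is the pooled difference.
Pooled: Variety K 50.4% vs Variety S 18.7%; Variety S is lower overall.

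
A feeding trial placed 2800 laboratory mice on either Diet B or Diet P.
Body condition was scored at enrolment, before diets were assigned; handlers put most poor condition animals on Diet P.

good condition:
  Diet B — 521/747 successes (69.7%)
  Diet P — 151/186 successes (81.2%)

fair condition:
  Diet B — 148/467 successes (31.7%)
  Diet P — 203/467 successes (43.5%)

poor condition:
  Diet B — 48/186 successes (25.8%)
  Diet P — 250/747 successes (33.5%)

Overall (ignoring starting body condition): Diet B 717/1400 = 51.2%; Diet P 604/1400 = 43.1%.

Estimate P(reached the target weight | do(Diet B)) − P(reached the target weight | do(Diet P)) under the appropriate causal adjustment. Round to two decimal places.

The stratified and pooled comparisons disagree (Diet P wins within each starting body condition; Diet B wins overall), so the answer turns on the causal role of starting body condition.
The imbalance in starting body condition arose from how laboratory mice were allocated, not from anything the diet did; and starting body condition independently affects the outcome. The pooled gap is confounded — condition on starting body condition.
Adjusting over the population distribution of starting body condition: 0.333·(0.697−0.812) + 0.334·(0.317−0.435) + 0.333·(0.258−0.335) = -0.103.

-0.10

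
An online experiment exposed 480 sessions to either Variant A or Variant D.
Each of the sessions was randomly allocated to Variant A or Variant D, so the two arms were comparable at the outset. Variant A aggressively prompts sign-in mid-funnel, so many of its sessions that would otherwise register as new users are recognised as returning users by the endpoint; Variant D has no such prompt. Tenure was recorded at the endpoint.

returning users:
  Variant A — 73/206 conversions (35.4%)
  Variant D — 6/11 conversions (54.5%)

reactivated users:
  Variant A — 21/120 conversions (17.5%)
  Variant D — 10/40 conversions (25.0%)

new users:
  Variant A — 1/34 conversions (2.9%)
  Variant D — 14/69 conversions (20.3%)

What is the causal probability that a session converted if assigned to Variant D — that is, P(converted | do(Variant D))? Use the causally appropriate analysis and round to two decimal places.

The distribution of user tenure is itself part of what the variant does — it is an intermediate outcome. Holding it fixed would remove that part of the effect; the total effect is the pooled difference.
So P(outcome | do(Variant D)) is just the pooled rate for Variant D: 30/120 = 0.250.

0.25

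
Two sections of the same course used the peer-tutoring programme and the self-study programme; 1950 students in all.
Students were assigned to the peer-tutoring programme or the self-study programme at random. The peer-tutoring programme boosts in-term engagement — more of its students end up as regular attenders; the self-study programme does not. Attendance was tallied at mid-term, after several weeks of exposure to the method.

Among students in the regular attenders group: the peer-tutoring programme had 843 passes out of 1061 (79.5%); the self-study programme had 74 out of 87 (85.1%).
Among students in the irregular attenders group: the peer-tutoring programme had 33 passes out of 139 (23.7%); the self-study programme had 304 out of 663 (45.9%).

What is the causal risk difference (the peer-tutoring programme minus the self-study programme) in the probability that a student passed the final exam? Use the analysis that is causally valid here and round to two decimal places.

+0.23

The distribution of mid-term attendance is itself part of what the teaching method does — it is an intermediate outcome. Holding it fixed would remove that part of the effect; the total effect is the pooled difference.
The causal difference is the pooled difference: 0.730 − 0.504 = +0.226.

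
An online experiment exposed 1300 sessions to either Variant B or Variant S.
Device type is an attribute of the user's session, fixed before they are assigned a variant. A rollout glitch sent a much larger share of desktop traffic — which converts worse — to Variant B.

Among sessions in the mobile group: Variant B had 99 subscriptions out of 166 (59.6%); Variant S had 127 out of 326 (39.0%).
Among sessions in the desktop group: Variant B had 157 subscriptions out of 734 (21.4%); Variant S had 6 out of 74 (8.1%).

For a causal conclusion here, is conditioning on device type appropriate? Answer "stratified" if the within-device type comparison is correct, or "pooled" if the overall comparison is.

stratified

The stratified and pooled comparisons disagree (Variant B wins within each device type; Variant S wins overall), so the answer turns on the causal role of device type.
The imbalance in device type arose from how sessions were allocated, not from anything the variant did; and device type independently affects the outcome. The pooled gap is confounded — condition on device type.
Within each level — mobile: 59.6% vs 39.0%; desktop: 21.4% vs 8.1% — Variant B is higher every time.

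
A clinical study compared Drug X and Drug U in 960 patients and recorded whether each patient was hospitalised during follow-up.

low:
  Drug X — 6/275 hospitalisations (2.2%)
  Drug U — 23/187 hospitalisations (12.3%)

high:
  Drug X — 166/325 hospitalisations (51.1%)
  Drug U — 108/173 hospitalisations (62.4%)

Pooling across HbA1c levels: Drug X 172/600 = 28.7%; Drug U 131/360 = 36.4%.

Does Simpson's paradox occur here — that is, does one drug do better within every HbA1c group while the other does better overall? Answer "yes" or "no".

no

Within each HbA1c level (low 2.2% vs 12.3%; high 51.1% vs 62.4%), Drug X has the lower rate every time. Pooled: 28.7% vs 36.4% — Drug X has the lower rate overall. They agree.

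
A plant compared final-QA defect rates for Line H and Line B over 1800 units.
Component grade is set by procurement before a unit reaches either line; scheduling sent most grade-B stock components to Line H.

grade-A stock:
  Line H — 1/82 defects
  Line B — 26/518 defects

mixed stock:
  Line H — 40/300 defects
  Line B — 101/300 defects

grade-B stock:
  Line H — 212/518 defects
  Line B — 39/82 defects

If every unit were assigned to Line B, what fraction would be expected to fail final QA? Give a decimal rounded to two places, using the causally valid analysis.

0.29

Within every component grade level Line H has the lower rate, yet pooled Line B does — Simpson's reversal.
The imbalance in component grade arose from how units were allocated, not from anything the line did; and component grade independently affects the outcome. The pooled gap is confounded — condition on component grade.
Standardising Line B to the population component grade mix: 0.333·26/518 + 0.333·101/300 + 0.333·39/82 = 0.287.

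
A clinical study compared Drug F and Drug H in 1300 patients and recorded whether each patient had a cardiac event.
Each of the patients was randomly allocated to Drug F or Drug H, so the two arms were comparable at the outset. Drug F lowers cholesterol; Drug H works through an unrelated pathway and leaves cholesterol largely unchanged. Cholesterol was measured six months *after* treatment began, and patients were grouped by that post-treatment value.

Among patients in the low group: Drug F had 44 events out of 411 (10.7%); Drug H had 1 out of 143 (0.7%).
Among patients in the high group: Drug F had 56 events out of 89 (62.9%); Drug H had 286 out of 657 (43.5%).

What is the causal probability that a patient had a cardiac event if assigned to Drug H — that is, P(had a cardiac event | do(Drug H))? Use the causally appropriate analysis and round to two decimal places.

Cholesterol lies on the pathway drug → cholesterol → outcome, so adjusting for it blocks the indirect effect. For the total causal effect of drug, use the unadjusted pooled rates.
So P(outcome | do(Drug H)) is just the pooled rate for Drug H: 287/800 = 0.359.

0.36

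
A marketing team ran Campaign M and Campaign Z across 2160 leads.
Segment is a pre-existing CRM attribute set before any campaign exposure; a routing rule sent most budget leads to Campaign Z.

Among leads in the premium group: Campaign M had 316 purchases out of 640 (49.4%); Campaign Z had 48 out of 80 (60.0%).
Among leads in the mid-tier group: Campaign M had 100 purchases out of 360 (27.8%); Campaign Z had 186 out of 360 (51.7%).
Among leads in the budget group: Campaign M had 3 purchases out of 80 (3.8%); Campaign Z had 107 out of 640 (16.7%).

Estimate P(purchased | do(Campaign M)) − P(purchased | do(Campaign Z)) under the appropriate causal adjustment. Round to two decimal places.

-0.16

Within every customer segment level Campaign Z has the higher rate, yet pooled Campaign M does — Simpson's reversal.
Nothing the campaign does changes customer segment; the imbalance is an allocation artefact. With customer segment also predicting the outcome, the pooled figure is confounded, and the within-stratum comparison is the causal one.
Adjusting over the population distribution of customer segment: 0.333·(0.494−0.600) + 0.333·(0.278−0.517) + 0.333·(0.037−0.167) = -0.158.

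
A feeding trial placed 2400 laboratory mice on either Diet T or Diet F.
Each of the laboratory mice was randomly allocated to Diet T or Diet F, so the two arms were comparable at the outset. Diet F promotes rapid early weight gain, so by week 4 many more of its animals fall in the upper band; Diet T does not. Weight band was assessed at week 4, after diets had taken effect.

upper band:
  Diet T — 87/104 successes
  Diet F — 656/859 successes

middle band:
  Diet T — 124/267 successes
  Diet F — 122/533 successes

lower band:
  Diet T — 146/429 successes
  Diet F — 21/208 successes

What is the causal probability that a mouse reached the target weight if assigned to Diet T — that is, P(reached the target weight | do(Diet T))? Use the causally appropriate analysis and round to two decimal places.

0.45

The stratified and pooled comparisons disagree (Diet T wins within each week-4 weight band; Diet F wins overall), so the answer turns on the causal role of week-4 weight band.
The distribution of week-4 weight band is itself part of what the diet does — it is an intermediate outcome. Holding it fixed would remove that part of the effect; the total effect is the pooled difference.
So P(outcome | do(Diet T)) is just the pooled rate for Diet T: 357/800 = 0.446.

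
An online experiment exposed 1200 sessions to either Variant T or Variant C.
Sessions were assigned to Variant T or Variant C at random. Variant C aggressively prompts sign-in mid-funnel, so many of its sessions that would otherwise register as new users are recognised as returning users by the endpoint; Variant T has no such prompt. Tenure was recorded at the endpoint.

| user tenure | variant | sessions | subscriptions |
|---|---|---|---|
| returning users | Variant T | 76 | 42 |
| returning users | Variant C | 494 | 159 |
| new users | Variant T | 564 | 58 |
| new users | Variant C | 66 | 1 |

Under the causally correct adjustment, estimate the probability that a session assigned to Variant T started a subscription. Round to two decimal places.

0.16

User tenure is downstream of the variant. One should not condition on a consequence of treatment, so the overall rates are the right comparison.
So P(outcome | do(Variant T)) is just the pooled rate for Variant T: 100/640 = 0.156.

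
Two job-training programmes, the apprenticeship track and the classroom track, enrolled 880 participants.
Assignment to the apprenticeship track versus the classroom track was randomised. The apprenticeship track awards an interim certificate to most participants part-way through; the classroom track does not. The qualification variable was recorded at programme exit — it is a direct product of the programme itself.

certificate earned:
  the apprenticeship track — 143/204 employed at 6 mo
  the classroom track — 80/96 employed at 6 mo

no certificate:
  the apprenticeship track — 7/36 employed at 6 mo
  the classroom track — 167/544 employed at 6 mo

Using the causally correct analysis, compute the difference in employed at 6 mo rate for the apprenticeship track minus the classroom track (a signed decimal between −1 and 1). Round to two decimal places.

+0.24

The stratified and pooled comparisons disagree (the classroom track wins within each qualification attained during the programme; the apprenticeship track wins overall), so the answer turns on the causal role of qualification attained during the programme.
Because the programme influences qualification attained during the programme, qualification attained during the programme is a post-treatment mediator, not a confounder. Stratifying on it would bias the estimate; the causal effect is the crude pooled difference.
The causal difference is the pooled difference: 0.625 − 0.386 = +0.239.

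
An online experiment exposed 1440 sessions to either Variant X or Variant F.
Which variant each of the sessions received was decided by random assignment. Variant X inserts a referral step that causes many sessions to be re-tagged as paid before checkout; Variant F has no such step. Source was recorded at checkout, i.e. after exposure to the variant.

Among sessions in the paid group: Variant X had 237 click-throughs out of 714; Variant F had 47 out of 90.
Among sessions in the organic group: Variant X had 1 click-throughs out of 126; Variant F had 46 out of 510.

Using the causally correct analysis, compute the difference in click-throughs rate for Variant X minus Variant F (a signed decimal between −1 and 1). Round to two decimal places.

+0.13

Variant F is higher inside every traffic source stratum but Variant X is higher in aggregate. Whether to stratify depends on how traffic source relates to the variant.
Traffic source here is a post-treatment variable shaped by the variant; conditioning on it would introduce bias rather than remove it. The overall comparison is the causal one.
The causal difference is the pooled difference: 0.283 − 0.155 = +0.128.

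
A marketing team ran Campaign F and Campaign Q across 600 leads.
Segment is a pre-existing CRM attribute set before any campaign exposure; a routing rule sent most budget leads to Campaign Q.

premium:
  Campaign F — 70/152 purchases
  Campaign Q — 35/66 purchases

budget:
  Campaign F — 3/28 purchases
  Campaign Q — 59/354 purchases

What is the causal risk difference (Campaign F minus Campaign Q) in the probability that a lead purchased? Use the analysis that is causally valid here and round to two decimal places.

The customer segment-specific comparison favours Campaign Q throughout, but the pooled figures favour Campaign F. The question is whether to condition on customer segment.
Here customer segment is a common cause — it drives both which campaign a case falls under and the outcome. The crude comparison mixes populations; the stratum-specific rates are the causally relevant ones.
Adjusting over the population distribution of customer segment: 0.363·(0.461−0.530) + 0.637·(0.107−0.167) = -0.063.

-0.06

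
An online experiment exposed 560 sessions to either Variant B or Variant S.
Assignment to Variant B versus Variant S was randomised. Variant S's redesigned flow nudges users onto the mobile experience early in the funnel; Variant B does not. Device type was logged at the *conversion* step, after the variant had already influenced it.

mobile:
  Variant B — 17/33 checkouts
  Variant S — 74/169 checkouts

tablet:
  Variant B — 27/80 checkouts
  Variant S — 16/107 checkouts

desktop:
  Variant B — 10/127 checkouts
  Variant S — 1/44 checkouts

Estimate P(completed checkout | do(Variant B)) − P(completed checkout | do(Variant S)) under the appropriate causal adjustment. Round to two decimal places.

-0.06

The device type-specific comparison favours Variant B throughout, but the pooled figures favour Variant S. The question is whether to condition on device type.
Device type is recorded after the variant and is itself shifted by it — it sits on the causal path from variant to outcome. Conditioning on a mediator would strip out part of the effect we want; the pooled comparison gives the total causal effect.
The causal difference is the pooled difference: 0.225 − 0.284 = -0.059.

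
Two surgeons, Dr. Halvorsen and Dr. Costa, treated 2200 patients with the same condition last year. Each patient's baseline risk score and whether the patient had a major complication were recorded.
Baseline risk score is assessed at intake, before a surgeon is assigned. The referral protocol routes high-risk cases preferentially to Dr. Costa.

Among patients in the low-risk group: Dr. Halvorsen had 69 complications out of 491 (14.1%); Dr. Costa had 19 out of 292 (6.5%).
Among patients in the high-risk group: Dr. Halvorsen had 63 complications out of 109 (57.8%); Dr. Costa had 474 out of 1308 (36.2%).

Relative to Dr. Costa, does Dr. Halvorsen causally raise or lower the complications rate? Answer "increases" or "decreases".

Here baseline risk score is a common cause — it drives both which surgeon a case falls under and the outcome. The crude comparison mixes populations; the stratum-specific rates are the causally relevant ones.
Within each level — low-risk: 14.1% vs 6.5%; high-risk: 57.8% vs 36.2% — Dr. Costa is lower every time.

increases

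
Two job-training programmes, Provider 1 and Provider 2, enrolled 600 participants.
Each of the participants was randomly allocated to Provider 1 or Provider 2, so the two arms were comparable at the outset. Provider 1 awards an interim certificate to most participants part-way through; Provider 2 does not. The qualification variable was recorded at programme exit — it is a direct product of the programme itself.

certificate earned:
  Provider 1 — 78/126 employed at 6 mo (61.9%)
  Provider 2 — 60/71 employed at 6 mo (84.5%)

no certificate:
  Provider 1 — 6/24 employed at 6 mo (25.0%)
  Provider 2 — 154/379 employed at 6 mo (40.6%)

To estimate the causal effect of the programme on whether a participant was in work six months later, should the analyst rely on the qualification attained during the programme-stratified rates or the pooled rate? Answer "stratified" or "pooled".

pooled

The distribution of qualification attained during the programme is itself part of what the programme does — it is an intermediate outcome. Holding it fixed would remove that part of the effect; the total effect is the pooled difference.
Pooled: Provider 1 56.0% vs Provider 2 47.6%; Provider 1 is higher overall.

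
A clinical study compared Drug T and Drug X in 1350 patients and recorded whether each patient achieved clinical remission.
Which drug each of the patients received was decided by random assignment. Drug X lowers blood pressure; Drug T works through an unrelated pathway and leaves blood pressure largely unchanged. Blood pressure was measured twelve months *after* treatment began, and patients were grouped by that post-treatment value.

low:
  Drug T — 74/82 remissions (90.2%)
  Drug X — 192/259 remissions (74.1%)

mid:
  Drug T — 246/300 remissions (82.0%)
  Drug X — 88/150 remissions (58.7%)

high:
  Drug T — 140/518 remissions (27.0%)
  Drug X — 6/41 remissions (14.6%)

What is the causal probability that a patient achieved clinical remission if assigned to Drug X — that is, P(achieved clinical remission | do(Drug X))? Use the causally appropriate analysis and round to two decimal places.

Drug T is higher inside every blood pressure stratum but Drug X is higher in aggregate. Whether to stratify depends on how blood pressure relates to the drug.
Stratifying would compare drugs among patients the drugs themselves sorted into blood pressure groups — a form of selection on an intermediate. The unconditioned pooled rates give the total causal effect.
So P(outcome | do(Drug X)) is just the pooled rate for Drug X: 286/450 = 0.636.

0.64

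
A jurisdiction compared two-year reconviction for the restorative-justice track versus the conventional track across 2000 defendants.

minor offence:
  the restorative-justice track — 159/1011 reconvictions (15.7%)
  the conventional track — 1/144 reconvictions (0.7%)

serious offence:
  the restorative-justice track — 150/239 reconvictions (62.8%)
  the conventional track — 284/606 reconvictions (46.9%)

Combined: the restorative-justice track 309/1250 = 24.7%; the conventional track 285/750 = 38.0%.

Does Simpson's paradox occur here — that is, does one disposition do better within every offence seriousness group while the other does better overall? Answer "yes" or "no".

yes

Within each offence seriousness level (minor offence 15.7% vs 0.7%; serious offence 62.8% vs 46.9%), the conventional track has the lower rate every time. Pooled: 24.7% vs 38.0% — the restorative-justice track has the lower rate overall. The two comparisons disagree.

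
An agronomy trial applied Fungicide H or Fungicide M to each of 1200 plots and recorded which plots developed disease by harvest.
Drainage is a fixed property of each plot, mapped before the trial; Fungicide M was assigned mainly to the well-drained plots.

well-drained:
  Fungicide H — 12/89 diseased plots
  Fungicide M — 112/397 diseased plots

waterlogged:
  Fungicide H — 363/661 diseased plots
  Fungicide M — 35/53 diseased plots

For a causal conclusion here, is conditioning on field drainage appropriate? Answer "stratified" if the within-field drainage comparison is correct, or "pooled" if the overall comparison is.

stratified

The imbalance in field drainage arose from how plots were allocated, not from anything the fungicide did; and field drainage independently affects the outcome. The pooled gap is confounded — condition on field drainage.
Within each level — well-drained: 13.5% vs 28.2%; waterlogged: 54.9% vs 66.0% — Fungicide H is lower every time.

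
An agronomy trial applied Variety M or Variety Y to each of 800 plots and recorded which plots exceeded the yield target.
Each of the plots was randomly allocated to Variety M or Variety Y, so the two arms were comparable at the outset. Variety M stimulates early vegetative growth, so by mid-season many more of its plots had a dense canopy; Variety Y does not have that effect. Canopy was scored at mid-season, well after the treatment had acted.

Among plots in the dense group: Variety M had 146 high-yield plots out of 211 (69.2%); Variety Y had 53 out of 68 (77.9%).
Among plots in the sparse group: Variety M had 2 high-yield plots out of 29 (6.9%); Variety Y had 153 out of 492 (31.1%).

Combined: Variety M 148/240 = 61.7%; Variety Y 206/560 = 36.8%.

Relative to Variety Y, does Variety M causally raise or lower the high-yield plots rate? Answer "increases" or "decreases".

increases

The mid-season canopy-specific comparison favours Variety Y throughout, but the pooled figures favour Variety M. The question is whether to condition on mid-season canopy.
The distribution of mid-season canopy is itself part of what the variety does — it is an intermediate outcome. Holding it fixed would remove that part of the effect; the total effect is the pooled difference.
Pooled: Variety M 61.7% vs Variety Y 36.8%; Variety M is higher overall.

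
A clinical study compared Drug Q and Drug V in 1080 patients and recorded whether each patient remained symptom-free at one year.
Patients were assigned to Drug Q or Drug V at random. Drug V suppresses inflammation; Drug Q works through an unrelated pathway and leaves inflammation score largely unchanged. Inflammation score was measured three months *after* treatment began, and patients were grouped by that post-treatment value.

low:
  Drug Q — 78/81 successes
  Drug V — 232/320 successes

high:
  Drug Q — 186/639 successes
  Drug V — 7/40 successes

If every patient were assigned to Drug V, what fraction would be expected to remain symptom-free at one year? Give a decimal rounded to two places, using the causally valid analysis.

0.66

The inflammation score-specific comparison favours Drug Q throughout, but the pooled figures favour Drug V. The question is whether to condition on inflammation score.
Inflammation score is downstream of the drug. One should not condition on a consequence of treatment, so the overall rates are the right comparison.
So P(outcome | do(Drug V)) is just the pooled rate for Drug V: 239/360 = 0.664.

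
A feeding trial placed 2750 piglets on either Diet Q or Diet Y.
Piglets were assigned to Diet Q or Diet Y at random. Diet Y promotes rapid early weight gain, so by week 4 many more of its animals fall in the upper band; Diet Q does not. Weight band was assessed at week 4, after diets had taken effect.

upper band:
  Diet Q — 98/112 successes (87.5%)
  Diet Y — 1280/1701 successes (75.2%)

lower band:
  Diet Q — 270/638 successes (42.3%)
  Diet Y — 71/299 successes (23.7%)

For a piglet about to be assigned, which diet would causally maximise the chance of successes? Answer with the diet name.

Within every week-4 weight band level Diet Q has the higher rate, yet pooled Diet Y does — Simpson's reversal.
The distribution of week-4 weight band is itself part of what the diet does — it is an intermediate outcome. Holding it fixed would remove that part of the effect; the total effect is the pooled difference.
Pooled: Diet Q 49.1% vs Diet Y 67.5%; Diet Y is higher overall.

Diet Y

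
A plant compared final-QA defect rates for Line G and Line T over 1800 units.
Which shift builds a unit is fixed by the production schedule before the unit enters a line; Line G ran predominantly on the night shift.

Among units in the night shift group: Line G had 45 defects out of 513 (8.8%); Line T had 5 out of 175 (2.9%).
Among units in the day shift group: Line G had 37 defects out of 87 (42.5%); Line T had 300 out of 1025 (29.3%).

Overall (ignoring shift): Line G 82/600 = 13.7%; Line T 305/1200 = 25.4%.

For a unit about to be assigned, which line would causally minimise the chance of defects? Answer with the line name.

Within every shift level Line T has the lower rate, yet pooled Line G does — Simpson's reversal.
Here shift is a common cause — it drives both which line a case falls under and the outcome. The crude comparison mixes populations; the stratum-specific rates are the causally relevant ones.
Within each level — night shift: 8.8% vs 2.9%; day shift: 42.5% vs 29.3% — Line T is lower every time.

Line T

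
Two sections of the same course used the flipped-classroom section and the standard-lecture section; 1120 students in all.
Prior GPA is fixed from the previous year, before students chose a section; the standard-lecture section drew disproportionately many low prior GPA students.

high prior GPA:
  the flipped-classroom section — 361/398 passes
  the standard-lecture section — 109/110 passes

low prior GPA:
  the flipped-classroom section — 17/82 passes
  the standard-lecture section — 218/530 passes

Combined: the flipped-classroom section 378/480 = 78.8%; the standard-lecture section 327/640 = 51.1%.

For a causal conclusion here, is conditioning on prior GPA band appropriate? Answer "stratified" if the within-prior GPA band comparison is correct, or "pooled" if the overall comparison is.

Here prior GPA band is a common cause — it drives both which teaching method a case falls under and the outcome. The crude comparison mixes populations; the stratum-specific rates are the causally relevant ones.
Within each level — high prior GPA: 90.7% vs 99.1%; low prior GPA: 20.7% vs 41.1% — the standard-lecture section is higher every time.

stratified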